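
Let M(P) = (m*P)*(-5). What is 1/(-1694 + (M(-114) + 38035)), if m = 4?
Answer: 1/38621 ≈ 2.5893e-5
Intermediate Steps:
M(P) = -20*P (M(P) = (4*P)*(-5) = -20*P)
1/(-1694 + (M(-114) + 38035)) = 1/(-1694 + (-20*(-114) + 38035)) = 1/(-1694 + (2280 + 38035)) = 1/(-1694 + 40315) = 1/38621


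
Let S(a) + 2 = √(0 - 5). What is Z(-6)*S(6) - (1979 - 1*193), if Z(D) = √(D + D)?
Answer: -1786 - 2*I*√3*(2 - I*√5) ≈ -1793.7 - 6.9282*I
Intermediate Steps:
Z(D) = √2*√D (Z(D) = √(2*D) = √2*√D)
S(a) = -2 + I*√5 (S(a) = -2 + √(0 - 5) = -2 + √(-5) = -2 + I*√5)
Z(-6)*S(6) - (1979 - 1*193) = (√2*√(-6))*(-2 + I*√5) - (1979 - 1*193) = (√2*(I*√6))*(-2 + I*√5) - (1979 - 193) = (2*I*√3)*(-2 + I*√5) - 1*1786 = 2*I*√3*(-2 + I*√5) - 1786 = -1786 + 2*I*√3*(-2 + I*√5)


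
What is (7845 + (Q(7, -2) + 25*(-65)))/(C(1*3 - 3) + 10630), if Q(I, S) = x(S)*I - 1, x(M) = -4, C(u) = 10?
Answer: 6191/10640 ≈ 0.58186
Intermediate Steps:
Q(I, S) = -1 - 4*I (Q(I, S) = -4*I - 1 = -1 - 4*I)
(7845 + (Q(7, -2) + 25*(-65)))/(C(1*3 - 3) + 10630) = (7845 + ((-1 - 4*7) + 25*(-65)))/(10 + 10630) = (7845 + ((-1 - 28) - 1625))/10640 = (7845 + (-29 - 1625))*(1/10640) = (7845 - 1654)*(1/10640) = 6191*(1/10640) = 6191/10640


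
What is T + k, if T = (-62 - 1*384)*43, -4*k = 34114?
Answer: -55413/2 ≈ -27707.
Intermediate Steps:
k = -17057/2 (k = -1/4*34114 = -17057/2 ≈ -8528.5)
T = -19178 (T = (-62 - 384)*43 = -446*43 = -19178)
T + k = -19178 - 17057/2 = -55413/2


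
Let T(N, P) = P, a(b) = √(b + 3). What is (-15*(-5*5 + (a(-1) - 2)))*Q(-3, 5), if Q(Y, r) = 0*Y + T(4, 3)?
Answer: 1215 - 45*√2 ≈ 1151.4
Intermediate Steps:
a(b) = √(3 + b)
Q(Y, r) = 3 (Q(Y, r) = 0*Y + 3 = 0 + 3 = 3)
(-15*(-5*5 + (a(-1) - 2)))*Q(-3, 5) = -15*(-5*5 + (√(3 - 1) - 2))*3 = -15*(-25 + (√2 - 2))*3 = -15*(-25 + (-2 + √2))*3 = -15*(-27 + √2)*3 = (405 - 15*√2)*3 = 1215 - 45*√2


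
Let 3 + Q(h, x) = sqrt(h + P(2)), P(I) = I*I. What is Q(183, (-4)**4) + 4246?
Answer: 4243 + sqrt(187) ≈ 4256.7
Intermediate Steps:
P(I) = I**2
Q(h, x) = -3 + sqrt(4 + h) (Q(h, x) = -3 + sqrt(h + 2**2) = -3 + sqrt(h + 4) = -3 + sqrt(4 + h))
Q(183, (-4)**4) + 4246 = (-3 + sqrt(4 + 183)) + 4246 = (-3 + sqrt(187)) + 4246 = 4243 + sqrt(187)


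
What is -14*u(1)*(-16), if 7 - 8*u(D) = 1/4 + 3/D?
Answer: 105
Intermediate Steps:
u(D) = 27/32 - 3/(8*D) (u(D) = 7/8 - (1/4 + 3/D)/8 = 7/8 - (1*(¼) + 3/D)/8 = 7/8 - (¼ + 3/D)/8 = 7/8 + (-1/32 - 3/(8*D)) = 27/32 - 3/(8*D))
-14*u(1)*(-16) = -21*(-4 + 9*1)/(16*1)*(-16) = -21*(-4 + 9)/16*(-16) = -21*5/16*(-16) = -14*15/32*(-16) = -105/16*(-16) = 105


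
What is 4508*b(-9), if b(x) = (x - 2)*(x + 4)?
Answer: 247940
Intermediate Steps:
b(x) = (-2 + x)*(4 + x)
4508*b(-9) = 4508*(-8 + (-9)**2 + 2*(-9)) = 4508*(-8 + 81 - 18) = 4508*55 = 247940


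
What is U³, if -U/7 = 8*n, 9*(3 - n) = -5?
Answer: -5754585088/729 ≈ -7.8938e+6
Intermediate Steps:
n = 32/9 (n = 3 - ⅑*(-5) = 3 + 5/9 = 32/9 ≈ 3.5556)
U = -1792/9 (U = -56*32/9 = -7*256/9 = -1792/9 ≈ -199.11)
U³ = (-1792/9)³ = -5754585088/729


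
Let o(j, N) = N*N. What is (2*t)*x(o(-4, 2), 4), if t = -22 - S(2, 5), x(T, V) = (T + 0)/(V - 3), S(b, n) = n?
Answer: -216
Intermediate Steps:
o(j, N) = N**2
x(T, V) = T/(-3 + V)
t = -27 (t = -22 - 1*5 = -22 - 5 = -27)
(2*t)*x(o(-4, 2), 4) = (2*(-27))*(2**2/(-3 + 4)) = -216/1 = -216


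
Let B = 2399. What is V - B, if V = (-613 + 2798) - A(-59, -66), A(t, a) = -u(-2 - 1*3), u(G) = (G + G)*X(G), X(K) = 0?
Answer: -214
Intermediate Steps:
u(G) = 0 (u(G) = (G + G)*0 = (2*G)*0 = 0)
A(t, a) = 0 (A(t, a) = -1*0 = 0)
V = 2185 (V = (-613 + 2798) - 1*0 = 2185 + 0 = 2185)
V - B = 2185 - 1*2399 = 2185 - 2399 = -214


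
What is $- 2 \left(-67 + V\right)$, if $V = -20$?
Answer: $174$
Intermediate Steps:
$- 2 \left(-67 + V\right) = - 2 \left(-67 - 20\right) = \left(-2\right) \left(-87\right) = 174$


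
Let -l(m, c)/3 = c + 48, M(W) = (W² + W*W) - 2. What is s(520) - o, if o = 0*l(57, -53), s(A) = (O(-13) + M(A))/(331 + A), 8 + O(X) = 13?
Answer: 540803/851 ≈ 635.49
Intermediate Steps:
O(X) = 5 (O(X) = -8 + 13 = 5)
M(W) = -2 + 2*W² (M(W) = (W² + W²) - 2 = 2*W² - 2 = -2 + 2*W²)
l(m, c) = -144 - 3*c (l(m, c) = -3*(c + 48) = -3*(48 + c) = -144 - 3*c)
s(A) = (3 + 2*A²)/(331 + A) (s(A) = (5 + (-2 + 2*A²))/(331 + A) = (3 + 2*A²)/(331 + A))
o = 0 (o = 0*(-144 - 3*(-53)) = 0*(-144 + 159) = 0*15 = 0)
s(520) - o = (3 + 2*520²)/(331 + 520) - 1*0 = (3 + 2*270400)/851 + 0 = (3 + 540800)/851 + 0 = (1/851)*540803 + 0 = 540803/851 + 0 = 540803/851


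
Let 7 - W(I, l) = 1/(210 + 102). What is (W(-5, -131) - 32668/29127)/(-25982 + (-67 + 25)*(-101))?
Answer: -1186485/4390332128 ≈ -0.00027025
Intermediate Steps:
W(I, l) = 2183/312 (W(I, l) = 7 - 1/(210 + 102) = 7 - 1/312 = 2183/312)
(W(-5, -131) - 32668/29127)/(-25982 + (-67 + 25)*(-101)) = (2183/312 - 32668/29127)/(-25982 + (-67 + 25)*(-101)) = (2183/312 - 32668*1/29127)/(-25982 - 42*(-101)) = (2183/312 - 32668/29127)/(-25982 + 4242) = (5932425/1009736)/(-21740) = (5932425/1009736)*(-1/21740) = -1186485/4390332128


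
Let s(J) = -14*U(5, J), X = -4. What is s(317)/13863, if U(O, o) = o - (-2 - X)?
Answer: -1470/4621 ≈ -0.31811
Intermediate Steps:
U(O, o) = -2 + o (U(O, o) = o - (-2 - 1*(-4)) = o - (-2 + 4) = o - 1*2 = o - 2 = -2 + o)
s(J) = 28 - 14*J (s(J) = -14*(-2 + J) = 28 - 14*J)
s(317)/13863 = (28 - 14*317)/13863 = (28 - 4438)*(1/13863) = -4410*1/13863 = -1470/4621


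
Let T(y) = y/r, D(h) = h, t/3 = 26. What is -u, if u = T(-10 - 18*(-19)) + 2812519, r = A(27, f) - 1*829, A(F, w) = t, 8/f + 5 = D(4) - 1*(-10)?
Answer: -2112201437/751 ≈ -2.8125e+6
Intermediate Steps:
t = 78 (t = 3*26 = 78)
f = 8/9 (f = 8/(-5 + (4 - 1*(-10))) = 8/(-5 + (4 + 10)) = 8/(-5 + 14) = 8/9 ≈ 0.88889)
A(F, w) = 78
r = -751 (r = 78 - 1*829 = 78 - 829 = -751)
T(y) = -y/751 (T(y) = y/(-751) = y*(-1/751) = -y/751)
u = 2112201437/751 (u = -(-10 - 18*(-19))/751 + 2812519 = -(-10 + 342)/751 + 2812519 = -1/751*332 + 2812519 = -332/751 + 2812519 = 2112201437/751 ≈ 2.8125e+6)
-u = -1*2112201437/751 = -2112201437/751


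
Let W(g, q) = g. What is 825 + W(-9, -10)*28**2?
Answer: -6231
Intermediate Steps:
825 + W(-9, -10)*28**2 = 825 - 9*28**2 = 825 - 9*784 = 825 - 7056 = -6231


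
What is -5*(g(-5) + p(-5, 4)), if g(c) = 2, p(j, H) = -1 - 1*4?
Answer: 15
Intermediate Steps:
p(j, H) = -5 (p(j, H) = -1 - 4 = -5)
-5*(g(-5) + p(-5, 4)) = -5*(2 - 5) = -5*(-3) = 15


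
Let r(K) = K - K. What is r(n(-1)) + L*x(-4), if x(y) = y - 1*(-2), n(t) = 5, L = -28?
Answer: 56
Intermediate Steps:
x(y) = 2 + y (x(y) = y + 2 = 2 + y)
r(K) = 0
r(n(-1)) + L*x(-4) = 0 - 28*(2 - 4) = 0 - 28*(-2) = 0 + 56 = 56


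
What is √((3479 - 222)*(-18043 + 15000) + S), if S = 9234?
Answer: I*√9901817 ≈ 3146.7*I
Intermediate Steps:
√((3479 - 222)*(-18043 + 15000) + S) = √((3479 - 222)*(-18043 + 15000) + 9234) = √(3257*(-3043) + 9234) = √(-9911051 + 9234) = √(-9901817) = I*√9901817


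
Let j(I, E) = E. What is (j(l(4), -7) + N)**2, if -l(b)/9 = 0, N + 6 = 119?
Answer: 11236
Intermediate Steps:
N = 113 (N = -6 + 119 = 113)
l(b) = 0 (l(b) = -9*0 = 0)
(j(l(4), -7) + N)**2 = (-7 + 113)**2 = 106**2 = 11236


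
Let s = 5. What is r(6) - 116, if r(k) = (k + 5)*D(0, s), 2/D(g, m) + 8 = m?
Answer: -370/3 ≈ -123.33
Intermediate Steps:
D(g, m) = 2/(-8 + m)
r(k) = -10/3 - 2*k/3 (r(k) = (k + 5)*(2/(-8 + 5)) = (5 + k)*(2/(-3)) = (5 + k)*(2*(-⅓)) = (5 + k)*(-⅔) = -10/3 - 2*k/3)
r(6) - 116 = (-10/3 - ⅔*6) - 116 = (-10/3 - 4) - 116 = -22/3 - 116 = -370/3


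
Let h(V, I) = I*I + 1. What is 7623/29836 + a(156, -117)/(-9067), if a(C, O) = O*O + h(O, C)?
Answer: -1065425995/270523012 ≈ -3.9384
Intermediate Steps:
h(V, I) = 1 + I² (h(V, I) = I² + 1 = 1 + I²)
a(C, O) = 1 + C² + O² (a(C, O) = O*O + (1 + C²) = O² + (1 + C²) = 1 + C² + O²)
7623/29836 + a(156, -117)/(-9067) = 7623/29836 + (1 + 156² + (-117)²)/(-9067) = 7623*(1/29836) + (1 + 24336 + 13689)*(-1/9067) = 7623/29836 + 38026*(-1/9067) = 7623/29836 - 38026/9067 = -1065425995/270523012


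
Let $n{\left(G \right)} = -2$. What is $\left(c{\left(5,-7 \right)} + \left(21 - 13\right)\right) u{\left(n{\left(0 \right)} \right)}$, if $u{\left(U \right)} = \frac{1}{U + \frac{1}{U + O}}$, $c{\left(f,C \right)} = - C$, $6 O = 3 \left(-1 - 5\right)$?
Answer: $- \frac{75}{11} \approx -6.8182$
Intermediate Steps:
$O = -3$ ($O = \frac{3 \left(-1 - 5\right)}{6} = \frac{3 \left(-6\right)}{6} = \frac{1}{6} \left(-18\right) = -3$)
$u{\left(U \right)} = \frac{1}{U + \frac{1}{-3 + U}}$ ($u{\left(U \right)} = \frac{1}{U + \frac{1}{U - 3}} = \frac{1}{U + \frac{1}{-3 + U}}$)
$\left(c{\left(5,-7 \right)} + \left(21 - 13\right)\right) u{\left(n{\left(0 \right)} \right)} = \left(\left(-1\right) \left(-7\right) + \left(21 - 13\right)\right) \frac{-3 - 2}{1 + \left(-2\right)^{2} - -6} = \left(7 + 8\right) \frac{1}{1 + 4 + 6} \left(-5\right) = 15 \cdot \frac{1}{11} \left(-5\right) = 15 \left(- \frac{5}{11}\right) = - \frac{75}{11}$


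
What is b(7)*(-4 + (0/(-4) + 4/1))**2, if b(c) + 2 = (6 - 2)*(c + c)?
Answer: 0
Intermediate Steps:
b(c) = -2 + 8*c (b(c) = -2 + (6 - 2)*(c + c) = -2 + 4*(2*c) = -2 + 8*c)
b(7)*(-4 + (0/(-4) + 4/1))**2 = (-2 + 8*7)*(-4 + (0/(-4) + 4/1))**2 = (-2 + 56)*(-4 + (0*(-1/4) + 4*1))**2 = 54*(-4 + (0 + 4))**2 = 54*(-4 + 4)**2 = 54*0**2 = 54*0 = 0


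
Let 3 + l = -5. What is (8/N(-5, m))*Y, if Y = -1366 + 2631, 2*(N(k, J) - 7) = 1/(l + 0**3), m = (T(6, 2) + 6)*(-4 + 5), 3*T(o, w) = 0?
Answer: 161920/111 ≈ 1458.7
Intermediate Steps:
l = -8 (l = -3 - 5 = -8)
T(o, w) = 0 (T(o, w) = (1/3)*0 = 0)
m = 6 (m = (0 + 6)*(-4 + 5) = 6*1 = 6)
N(k, J) = 111/16 (N(k, J) = 7 + 1/(2*(-8 + 0**3)) = 7 + 1/(2*(-8 + 0)) = 7 + (1/2)/(-8) = 7 + (1/2)*(-1/8) = 7 - 1/16 = 111/16)
Y = 1265
(8/N(-5, m))*Y = (8/(111/16))*1265 = (8*(16/111))*1265 = (128/111)*1265 = 161920/111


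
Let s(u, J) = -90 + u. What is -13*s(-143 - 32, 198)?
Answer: 3445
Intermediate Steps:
-13*s(-143 - 32, 198) = -13*(-90 + (-143 - 32)) = -13*(-90 - 175) = -13*(-265) = 3445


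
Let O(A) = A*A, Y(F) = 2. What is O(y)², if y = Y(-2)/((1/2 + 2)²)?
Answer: 4096/390625 ≈ 0.010486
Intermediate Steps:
y = 8/25 (y = 2/((1/2 + 2)²) = 2/((½ + 2)²) = 2/((5/2)²) = 2/(25/4) = 2*(4/25) = 8/25 ≈ 0.32000)
O(A) = A²
O(y)² = ((8/25)²)² = (64/625)² = 4096/390625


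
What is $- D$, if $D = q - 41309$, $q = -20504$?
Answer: $61813$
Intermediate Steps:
$D = -61813$ ($D = -20504 - 41309 = -61813$)
$- D = \left(-1\right) \left(-61813\right) = 61813$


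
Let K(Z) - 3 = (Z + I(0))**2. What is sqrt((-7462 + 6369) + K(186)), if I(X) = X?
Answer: sqrt(33506) ≈ 183.05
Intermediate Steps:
K(Z) = 3 + Z**2 (K(Z) = 3 + (Z + 0)**2 = 3 + Z**2)
sqrt((-7462 + 6369) + K(186)) = sqrt((-7462 + 6369) + (3 + 186**2)) = sqrt(-1093 + (3 + 34596)) = sqrt(-1093 + 34599) = sqrt(33506)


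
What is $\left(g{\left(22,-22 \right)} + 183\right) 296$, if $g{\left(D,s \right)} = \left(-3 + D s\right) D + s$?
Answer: $-3123688$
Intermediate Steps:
$g{\left(D,s \right)} = s + D \left(-3 + D s\right)$ ($g{\left(D,s \right)} = D \left(-3 + D s\right) + s = s + D \left(-3 + D s\right)$)
$\left(g{\left(22,-22 \right)} + 183\right) 296 = \left(\left(-22 - 66 - 22 \cdot 22^{2}\right) + 183\right) 296 = \left(\left(-22 - 66 - 10648\right) + 183\right) 296 = \left(-10736 + 183\right) 296 = \left(-10553\right) 296 = -3123688$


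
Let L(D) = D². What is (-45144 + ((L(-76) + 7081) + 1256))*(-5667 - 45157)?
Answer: 1577119544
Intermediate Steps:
(-45144 + ((L(-76) + 7081) + 1256))*(-5667 - 45157) = (-45144 + (((-76)² + 7081) + 1256))*(-5667 - 45157) = (-45144 + ((5776 + 7081) + 1256))*(-50824) = (-45144 + (12857 + 1256))*(-50824) = (-45144 + 14113)*(-50824) = -31031*(-50824) = 1577119544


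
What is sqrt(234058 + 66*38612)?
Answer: 5*sqrt(111298) ≈ 1668.1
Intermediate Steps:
sqrt(234058 + 66*38612) = sqrt(234058 + 2548392) = sqrt(2782450) = 5*sqrt(111298)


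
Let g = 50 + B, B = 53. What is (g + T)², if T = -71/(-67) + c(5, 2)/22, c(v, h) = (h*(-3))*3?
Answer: 5789535921/543169 ≈ 10659.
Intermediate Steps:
g = 103 (g = 50 + 53 = 103)
c(v, h) = -9*h (c(v, h) = -3*h*3 = -9*h)
T = 178/737 (T = -71/(-67) - 9*2/22 = -71*(-1/67) - 18*1/22 = 71/67 - 9/11 = 178/737 ≈ 0.24152)
(g + T)² = (103 + 178/737)² = (76089/737)² = 5789535921/543169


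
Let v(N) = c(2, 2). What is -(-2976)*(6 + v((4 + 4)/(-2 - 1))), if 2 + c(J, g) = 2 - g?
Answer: 11904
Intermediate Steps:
c(J, g) = -g (c(J, g) = -2 + (2 - g) = -g)
v(N) = -2 (v(N) = -1*2 = -2)
-(-2976)*(6 + v((4 + 4)/(-2 - 1))) = -(-2976)*(6 - 2) = -(-2976)*4 = -744*(-16) = 11904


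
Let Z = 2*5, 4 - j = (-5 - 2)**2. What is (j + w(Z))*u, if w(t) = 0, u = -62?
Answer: 2790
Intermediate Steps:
j = -45 (j = 4 - (-5 - 2)**2 = 4 - 1*(-7)**2 = 4 - 1*49 = 4 - 49 = -45)
Z = 10
(j + w(Z))*u = (-45 + 0)*(-62) = -45*(-62) = 2790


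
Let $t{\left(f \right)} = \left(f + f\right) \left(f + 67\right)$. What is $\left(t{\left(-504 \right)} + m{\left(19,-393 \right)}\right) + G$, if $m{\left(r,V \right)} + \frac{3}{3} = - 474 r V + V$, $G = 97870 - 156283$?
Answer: $3921047$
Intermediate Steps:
$t{\left(f \right)} = 2 f \left(67 + f\right)$
$G = -58413$ ($G = 97870 - 156283 = -58413$)
$m{\left(r,V \right)} = -1 + V - 474 V r$ ($m{\left(r,V \right)} = -1 + \left(- 474 r V + V\right) = -1 - \left(- V + 474 V r\right) = -1 + V - 474 V r$)
$\left(t{\left(-504 \right)} + m{\left(19,-393 \right)}\right) + G = \left(2 \left(-504\right) \left(67 - 504\right) - \left(394 - 3539358\right)\right) - 58413 = \left(2 \left(-504\right) \left(-437\right) - -3538964\right) - 58413 = \left(440496 + 3538964\right) - 58413 = 3979460 - 58413 = 3921047$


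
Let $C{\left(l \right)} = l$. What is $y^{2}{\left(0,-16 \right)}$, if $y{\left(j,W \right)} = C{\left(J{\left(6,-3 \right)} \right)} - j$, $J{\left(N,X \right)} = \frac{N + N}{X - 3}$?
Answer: $4$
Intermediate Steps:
$J{\left(N,X \right)} = \frac{2 N}{-3 + X}$
$y{\left(j,W \right)} = -2 - j$ ($y{\left(j,W \right)} = 2 \cdot 6 \frac{1}{-3 - 3} - j = 2 \cdot 6 \frac{1}{-6} - j = 2 \cdot 6 \left(- \frac{1}{6}\right) - j = -2 - j$)
$y^{2}{\left(0,-16 \right)} = \left(-2 - 0\right)^{2} = \left(-2 + 0\right)^{2} = \left(-2\right)^{2} = 4$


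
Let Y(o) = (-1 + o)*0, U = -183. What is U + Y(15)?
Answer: -183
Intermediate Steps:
Y(o) = 0
U + Y(15) = -183 + 0 = -183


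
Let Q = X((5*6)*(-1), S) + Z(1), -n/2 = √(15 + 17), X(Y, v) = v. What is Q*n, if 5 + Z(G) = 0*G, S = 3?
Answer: 16*√2 ≈ 22.627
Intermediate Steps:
Z(G) = -5 (Z(G) = -5 + 0*G = -5 + 0 = -5)
n = -8*√2 (n = -2*√(15 + 17) = -8*√2 ≈ -11.314)
Q = -2 (Q = 3 - 5 = -2)
Q*n = -(-16)*√2 = 16*√2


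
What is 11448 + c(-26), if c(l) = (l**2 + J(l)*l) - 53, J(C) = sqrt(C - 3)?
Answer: 12071 - 26*I*sqrt(29) ≈ 12071.0 - 140.01*I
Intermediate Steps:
J(C) = sqrt(-3 + C)
c(l) = -53 + l**2 + l*sqrt(-3 + l) (c(l) = (l**2 + sqrt(-3 + l)*l) - 53 = (l**2 + l*sqrt(-3 + l)) - 53 = -53 + l**2 + l*sqrt(-3 + l))
11448 + c(-26) = 11448 + (-53 + (-26)**2 - 26*sqrt(-3 - 26)) = 11448 + (-53 + 676 - 26*I*sqrt(29)) = 11448 + (623 - 26*I*sqrt(29)) = 12071 - 26*I*sqrt(29)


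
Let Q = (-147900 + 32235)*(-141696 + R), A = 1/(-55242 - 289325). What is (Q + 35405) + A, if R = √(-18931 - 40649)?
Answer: 5647213051219914/344567 - 693990*I*√1655 ≈ 1.6389e+10 - 2.8233e+7*I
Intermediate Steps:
A = -1/344567 (A = 1/(-344567) = -1/344567 ≈ -2.9022e-6)
R = 6*I*√1655 (R = √(-59580) = 6*I*√1655 ≈ 244.09*I)
Q = 16389267840 - 693990*I*√1655 (Q = (-147900 + 32235)*(-141696 + 6*I*√1655) = -115665*(-141696 + 6*I*√1655) = 16389267840 - 693990*I*√1655 ≈ 1.6389e+10 - 2.8233e+7*I)
(Q + 35405) + A = ((16389267840 - 693990*I*√1655) + 35405) - 1/344567 = (16389303245 - 693990*I*√1655) - 1/344567 = 5647213051219914/344567 - 693990*I*√1655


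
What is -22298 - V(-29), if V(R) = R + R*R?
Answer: -23110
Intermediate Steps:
V(R) = R + R**2
-22298 - V(-29) = -22298 - (-29)*(1 - 29) = -22298 - (-29)*(-28) = -22298 - 1*812 = -22298 - 812 = -23110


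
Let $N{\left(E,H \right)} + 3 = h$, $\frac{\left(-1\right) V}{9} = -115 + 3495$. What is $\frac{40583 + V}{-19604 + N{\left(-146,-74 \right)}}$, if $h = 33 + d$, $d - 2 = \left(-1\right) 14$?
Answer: $- \frac{10163}{19586} \approx -0.51889$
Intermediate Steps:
$V = -30420$ ($V = - 9 \left(-115 + 3495\right) = \left(-9\right) 3380 = -30420$)
$d = -12$ ($d = 2 - 14 = -12$)
$h = 21$ ($h = 33 - 12 = 21$)
$N{\left(E,H \right)} = 18$ ($N{\left(E,H \right)} = -3 + 21 = 18$)
$\frac{40583 + V}{-19604 + N{\left(-146,-74 \right)}} = \frac{40583 - 30420}{-19604 + 18} = \frac{10163}{-19586} = 10163 \left(- \frac{1}{19586}\right) = - \frac{10163}{19586}$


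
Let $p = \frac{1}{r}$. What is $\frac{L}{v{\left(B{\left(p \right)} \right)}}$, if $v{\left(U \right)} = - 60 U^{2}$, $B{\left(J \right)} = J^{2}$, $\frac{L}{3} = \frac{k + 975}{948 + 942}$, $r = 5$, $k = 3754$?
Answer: $- \frac{118225}{1512} \approx -78.191$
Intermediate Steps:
$L = \frac{4729}{630}$ ($L = 3 \frac{3754 + 975}{948 + 942} = 3 \cdot \frac{4729}{1890} = \frac{4729}{630} \approx 7.5063$)
$p = \frac{1}{5} \approx 0.2$
$\frac{L}{v{\left(B{\left(p \right)} \right)}} = \frac{4729}{630 \left(- 60 \left(\left(\frac{1}{5}\right)^{2}\right)^{2}\right)} = \frac{4729}{630 \left(- \frac{60}{625}\right)} = \frac{4729}{630 \left(\left(-60\right) \frac{1}{625}\right)} = \frac{4729}{630 \left(- \frac{12}{125}\right)} = \frac{4729}{630} \left(- \frac{125}{12}\right) = - \frac{118225}{1512}$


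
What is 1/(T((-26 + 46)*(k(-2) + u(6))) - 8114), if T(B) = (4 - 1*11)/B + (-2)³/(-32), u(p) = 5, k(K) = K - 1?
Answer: -40/324557 ≈ -0.00012324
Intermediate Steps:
k(K) = -1 + K
T(B) = ¼ - 7/B (T(B) = (4 - 11)/B - 8*(-1/32) = -7/B + ¼ = ¼ - 7/B)
1/(T((-26 + 46)*(k(-2) + u(6))) - 8114) = 1/((-28 + (-26 + 46)*((-1 - 2) + 5))/(4*(((-26 + 46)*((-1 - 2) + 5)))) - 8114) = 1/((-28 + 20*(-3 + 5))/(4*((20*(-3 + 5)))) - 8114) = 1/((-28 + 20*2)/(4*((20*2))) - 8114) = 1/((¼)*(-28 + 40)/40 - 8114) = 1/((¼)*(1/40)*12 - 8114) = 1/(3/40 - 8114) = 1/(-324557/40) = -40/324557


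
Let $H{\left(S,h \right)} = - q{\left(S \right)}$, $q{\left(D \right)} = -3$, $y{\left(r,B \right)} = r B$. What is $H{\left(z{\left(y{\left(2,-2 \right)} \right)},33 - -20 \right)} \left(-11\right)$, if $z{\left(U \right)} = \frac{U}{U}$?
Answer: $-33$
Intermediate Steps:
$y{\left(r,B \right)} = B r$
$z{\left(U \right)} = 1$
$H{\left(S,h \right)} = 3$ ($H{\left(S,h \right)} = \left(-1\right) \left(-3\right) = 3$)
$H{\left(z{\left(y{\left(2,-2 \right)} \right)},33 - -20 \right)} \left(-11\right) = 3 \left(-11\right) = -33$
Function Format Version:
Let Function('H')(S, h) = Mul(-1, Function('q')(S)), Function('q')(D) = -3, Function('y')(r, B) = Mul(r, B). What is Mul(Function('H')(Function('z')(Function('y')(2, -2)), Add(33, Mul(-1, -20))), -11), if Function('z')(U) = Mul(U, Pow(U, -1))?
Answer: -33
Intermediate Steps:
Function('y')(r, B) = Mul(B, r)
Function('z')(U) = 1
Function('H')(S, h) = 3 (Function('H')(S, h) = Mul(-1, -3) = 3)
Mul(Function('H')(Function('z')(Function('y')(2, -2)), Add(33, Mul(-1, -20))), -11) = Mul(3, -11) = -33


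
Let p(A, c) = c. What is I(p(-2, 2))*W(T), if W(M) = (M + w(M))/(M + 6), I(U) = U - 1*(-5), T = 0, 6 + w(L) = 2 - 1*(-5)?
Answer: 7/6 ≈ 1.1667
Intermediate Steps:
w(L) = 1 (w(L) = -6 + (2 - 1*(-5)) = -6 + (2 + 5) = -6 + 7 = 1)
I(U) = 5 + U (I(U) = U + 5 = 5 + U)
W(M) = (1 + M)/(6 + M) (W(M) = (M + 1)/(M + 6) = (1 + M)/(6 + M))
I(p(-2, 2))*W(T) = (5 + 2)*((1 + 0)/(6 + 0)) = 7*(1/6) = 7/6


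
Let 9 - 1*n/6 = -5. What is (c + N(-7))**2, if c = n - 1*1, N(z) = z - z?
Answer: 6889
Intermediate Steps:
n = 84 (n = 54 - 6*(-5) = 54 + 30 = 84)
N(z) = 0
c = 83 (c = 84 - 1*1 = 84 - 1 = 83)
(c + N(-7))**2 = (83 + 0)**2 = 83**2 = 6889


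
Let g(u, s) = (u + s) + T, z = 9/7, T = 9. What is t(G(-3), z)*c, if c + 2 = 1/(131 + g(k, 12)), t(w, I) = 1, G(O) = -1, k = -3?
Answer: -297/149 ≈ -1.9933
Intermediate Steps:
z = 9/7 (z = 9*(⅐) = 9/7 ≈ 1.2857)
g(u, s) = 9 + s + u (g(u, s) = (u + s) + 9 = (s + u) + 9 = 9 + s + u)
c = -297/149 (c = -2 + 1/(131 + (9 + 12 - 3)) = -2 + 1/(131 + 18) = -2 + 1/149 = -297/149 ≈ -1.9933)
t(G(-3), z)*c = 1*(-297/149) = -297/149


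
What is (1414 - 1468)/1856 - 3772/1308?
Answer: -883933/303456 ≈ -2.9129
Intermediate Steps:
(1414 - 1468)/1856 - 3772/1308 = -54*1/1856 - 3772*1/1308 = -27/928 - 943/327 = -883933/303456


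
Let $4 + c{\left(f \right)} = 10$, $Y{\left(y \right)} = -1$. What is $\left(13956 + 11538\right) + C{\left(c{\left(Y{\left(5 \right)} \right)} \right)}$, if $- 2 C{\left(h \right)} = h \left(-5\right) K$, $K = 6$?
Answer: $25584$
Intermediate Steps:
$c{\left(f \right)} = 6$ ($c{\left(f \right)} = -4 + 10 = 6$)
$C{\left(h \right)} = 15 h$ ($C{\left(h \right)} = - \frac{h \left(-5\right) 6}{2} = - \frac{- 5 h 6}{2} = - \frac{\left(-30\right) h}{2} = 15 h$)
$\left(13956 + 11538\right) + C{\left(c{\left(Y{\left(5 \right)} \right)} \right)} = \left(13956 + 11538\right) + 15 \cdot 6 = 25494 + 90 = 25584$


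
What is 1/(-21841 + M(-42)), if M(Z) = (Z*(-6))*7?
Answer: -1/20077 ≈ -4.9808e-5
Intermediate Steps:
M(Z) = -42*Z (M(Z) = -6*Z*7 = -42*Z)
1/(-21841 + M(-42)) = 1/(-21841 - 42*(-42)) = 1/(-21841 + 1764) = 1/(-20077) = -1/20077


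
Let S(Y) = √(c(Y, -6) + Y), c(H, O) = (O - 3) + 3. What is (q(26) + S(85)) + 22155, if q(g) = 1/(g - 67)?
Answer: 908354/41 + √79 ≈ 22164.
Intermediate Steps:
c(H, O) = O (c(H, O) = (-3 + O) + 3 = O)
q(g) = 1/(-67 + g)
S(Y) = √(-6 + Y)
(q(26) + S(85)) + 22155 = (1/(-67 + 26) + √(-6 + 85)) + 22155 = (1/(-41) + √79) + 22155 = (-1/41 + √79) + 22155 = 908354/41 + √79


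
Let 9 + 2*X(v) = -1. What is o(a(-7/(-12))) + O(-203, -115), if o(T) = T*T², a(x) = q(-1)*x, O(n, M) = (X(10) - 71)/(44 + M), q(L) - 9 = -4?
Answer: 3175453/122688 ≈ 25.882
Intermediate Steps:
X(v) = -5 (X(v) = -9/2 + (½)*(-1) = -9/2 - ½ = -5)
q(L) = 5 (q(L) = 9 - 4 = 5)
O(n, M) = -76/(44 + M) (O(n, M) = (-5 - 71)/(44 + M) = -76/(44 + M))
a(x) = 5*x
o(T) = T³
o(a(-7/(-12))) + O(-203, -115) = (5*(-7/(-12)))³ - 76/(44 - 115) = (5*(-7*(-1/12)))³ - 76/(-71) = (5*(7/12))³ - 76*(-1/71) = (35/12)³ + 76/71 = 42875/1728 + 76/71 = 3175453/122688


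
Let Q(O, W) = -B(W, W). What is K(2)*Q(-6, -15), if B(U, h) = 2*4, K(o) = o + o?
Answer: -32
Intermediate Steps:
K(o) = 2*o
B(U, h) = 8
Q(O, W) = -8 (Q(O, W) = -1*8 = -8)
K(2)*Q(-6, -15) = (2*2)*(-8) = 4*(-8) = -32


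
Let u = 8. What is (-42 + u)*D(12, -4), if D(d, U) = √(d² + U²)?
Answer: -136*√10 ≈ -430.07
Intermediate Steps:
D(d, U) = √(U² + d²)
(-42 + u)*D(12, -4) = (-42 + 8)*√((-4)² + 12²) = -34*√(16 + 144) = -136*√10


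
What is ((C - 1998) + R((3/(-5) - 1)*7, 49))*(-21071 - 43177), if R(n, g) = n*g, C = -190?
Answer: 879169632/5 ≈ 1.7583e+8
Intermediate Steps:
R(n, g) = g*n
((C - 1998) + R((3/(-5) - 1)*7, 49))*(-21071 - 43177) = ((-190 - 1998) + 49*((3/(-5) - 1)*7))*(-21071 - 43177) = (-2188 + 49*((3*(-⅕) - 1)*7))*(-64248) = (-2188 + 49*((-⅗ - 1)*7))*(-64248) = (-2188 + 49*(-8/5*7))*(-64248) = (-2188 + 49*(-56/5))*(-64248) = (-2188 - 2744/5)*(-64248) = -13684/5*(-64248) = 879169632/5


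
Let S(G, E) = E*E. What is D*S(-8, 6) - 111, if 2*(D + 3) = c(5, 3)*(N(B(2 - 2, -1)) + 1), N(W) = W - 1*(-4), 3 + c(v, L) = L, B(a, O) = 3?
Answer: -219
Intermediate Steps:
c(v, L) = -3 + L
S(G, E) = E²
N(W) = 4 + W (N(W) = W + 4 = 4 + W)
D = -3 (D = -3 + ((-3 + 3)*((4 + 3) + 1))/2 = -3 + (0*(7 + 1))/2 = -3 + (0*8)/2 = -3 + (½)*0 = -3 + 0 = -3)
D*S(-8, 6) - 111 = -3*6² - 111 = -3*36 - 111 = -108 - 111 = -219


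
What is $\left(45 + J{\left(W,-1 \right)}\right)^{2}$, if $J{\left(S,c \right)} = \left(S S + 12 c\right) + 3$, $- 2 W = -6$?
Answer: $2025$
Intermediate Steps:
$W = 3$ ($W = \left(- \frac{1}{2}\right) \left(-6\right) = 3$)
$J{\left(S,c \right)} = 3 + S^{2} + 12 c$ ($J{\left(S,c \right)} = \left(S^{2} + 12 c\right) + 3 = 3 + S^{2} + 12 c$)
$\left(45 + J{\left(W,-1 \right)}\right)^{2} = \left(45 + \left(3 + 3^{2} + 12 \left(-1\right)\right)\right)^{2} = \left(45 + \left(3 + 9 - 12\right)\right)^{2} = \left(45 + 0\right)^{2} = 45^{2} = 2025$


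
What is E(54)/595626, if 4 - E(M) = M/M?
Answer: 1/198542 ≈ 5.0367e-6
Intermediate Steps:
E(M) = 3 (E(M) = 4 - M/M = 4 - 1*1 = 4 - 1 = 3)
E(54)/595626 = 3/595626 = 3*(1/595626) = 1/198542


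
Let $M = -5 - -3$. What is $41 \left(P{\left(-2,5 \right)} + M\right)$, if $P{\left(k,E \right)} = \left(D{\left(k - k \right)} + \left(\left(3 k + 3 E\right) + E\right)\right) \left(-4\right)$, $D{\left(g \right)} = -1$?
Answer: $-2214$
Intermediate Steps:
$P{\left(k,E \right)} = 4 - 16 E - 12 k$ ($P{\left(k,E \right)} = \left(-1 + \left(\left(3 k + 3 E\right) + E\right)\right) \left(-4\right) = \left(-1 + \left(\left(3 E + 3 k\right) + E\right)\right) \left(-4\right) = \left(-1 + \left(3 k + 4 E\right)\right) \left(-4\right) = \left(-1 + 3 k + 4 E\right) \left(-4\right) = 4 - 16 E - 12 k$)
$M = -2$ ($M = -5 + 3 = -2$)
$41 \left(P{\left(-2,5 \right)} + M\right) = 41 \left(\left(4 - 80 - -24\right) - 2\right) = 41 \left(\left(4 - 80 + 24\right) - 2\right) = 41 \left(-52 - 2\right) = 41 \left(-54\right) = -2214$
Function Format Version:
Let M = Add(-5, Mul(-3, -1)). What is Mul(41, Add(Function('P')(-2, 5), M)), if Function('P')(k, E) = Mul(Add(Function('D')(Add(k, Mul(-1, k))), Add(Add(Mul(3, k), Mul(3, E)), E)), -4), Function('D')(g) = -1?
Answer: -2214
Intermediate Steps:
Function('P')(k, E) = Add(4, Mul(-16, E), Mul(-12, k)) (Function('P')(k, E) = Mul(Add(-1, Add(Add(Mul(3, k), Mul(3, E)), E)), -4) = Mul(Add(-1, Add(Add(Mul(3, E), Mul(3, k)), E)), -4) = Mul(Add(-1, Add(Mul(3, k), Mul(4, E))), -4) = Mul(Add(-1, Mul(3, k), Mul(4, E)), -4) = Add(4, Mul(-16, E), Mul(-12, k)))
M = -2 (M = Add(-5, 3) = -2)
Mul(41, Add(Function('P')(-2, 5), M)) = Mul(41, Add(Add(4, Mul(-16, 5), Mul(-12, -2)), -2)) = Mul(41, Add(Add(4, -80, 24), -2)) = Mul(41, Add(-52, -2)) = Mul(41, -54) = -2214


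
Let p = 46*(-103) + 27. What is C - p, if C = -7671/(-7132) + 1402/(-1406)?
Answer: 23620386137/5013796 ≈ 4711.1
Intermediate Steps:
C = 393181/5013796 (C = -7671*(-1/7132) + 1402*(-1/1406) = 7671/7132 - 701/703 = 393181/5013796 ≈ 0.078420)
p = -4711 (p = -4738 + 27 = -4711)
C - p = 393181/5013796 - 1*(-4711) = 393181/5013796 + 4711 = 23620386137/5013796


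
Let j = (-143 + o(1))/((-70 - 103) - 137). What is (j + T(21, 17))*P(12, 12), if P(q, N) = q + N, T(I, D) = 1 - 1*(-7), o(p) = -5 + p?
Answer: 31524/155 ≈ 203.38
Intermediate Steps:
T(I, D) = 8 (T(I, D) = 1 + 7 = 8)
P(q, N) = N + q
j = 147/310 (j = (-143 + (-5 + 1))/((-70 - 103) - 137) = (-143 - 4)/(-173 - 137) = -147/(-310) = -147*(-1/310) = 147/310 ≈ 0.47419)
(j + T(21, 17))*P(12, 12) = (147/310 + 8)*(12 + 12) = (2627/310)*24 = 31524/155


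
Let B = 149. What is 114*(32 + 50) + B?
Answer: 9497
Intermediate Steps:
114*(32 + 50) + B = 114*(32 + 50) + 149 = 114*82 + 149 = 9348 + 149 = 9497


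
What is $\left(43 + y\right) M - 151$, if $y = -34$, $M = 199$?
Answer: $1640$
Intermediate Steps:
$\left(43 + y\right) M - 151 = \left(43 - 34\right) 199 - 151 = 9 \cdot 199 - 151 = 1791 - 151 = 1640$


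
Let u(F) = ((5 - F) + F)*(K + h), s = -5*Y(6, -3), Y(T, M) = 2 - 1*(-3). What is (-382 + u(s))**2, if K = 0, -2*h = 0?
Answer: 145924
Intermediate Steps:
h = 0 (h = -1/2*0 = 0)
Y(T, M) = 5 (Y(T, M) = 2 + 3 = 5)
s = -25 (s = -5*5 = -25)
u(F) = 0 (u(F) = ((5 - F) + F)*(0 + 0) = 5*0 = 0)
(-382 + u(s))**2 = (-382 + 0)**2 = (-382)**2 = 145924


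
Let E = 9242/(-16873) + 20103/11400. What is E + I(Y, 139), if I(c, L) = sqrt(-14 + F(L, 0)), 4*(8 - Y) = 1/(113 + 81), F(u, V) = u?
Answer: 77946373/64117400 + 5*sqrt(5) ≈ 12.396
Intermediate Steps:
Y = 6207/776 (Y = 8 - 1/(4*(113 + 81)) = 8 - 1/4/194 = 8 - 1/4*1/194 = 8 - 1/776 = 6207/776 ≈ 7.9987)
I(c, L) = sqrt(-14 + L)
E = 77946373/64117400 (E = 9242*(-1/16873) + 20103*(1/11400) = -9242/16873 + 6701/3800 = 77946373/64117400 ≈ 1.2157)
E + I(Y, 139) = 77946373/64117400 + sqrt(-14 + 139) = 77946373/64117400 + sqrt(125) = 77946373/64117400 + 5*sqrt(5)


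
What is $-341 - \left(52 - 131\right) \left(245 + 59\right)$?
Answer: $23675$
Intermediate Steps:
$-341 - \left(52 - 131\right) \left(245 + 59\right) = -341 - \left(-79\right) 304 = -341 - -24016 = -341 + 24016 = 23675$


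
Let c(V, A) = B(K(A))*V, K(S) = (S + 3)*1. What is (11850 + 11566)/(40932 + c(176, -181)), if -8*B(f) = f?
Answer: 2927/5606 ≈ 0.52212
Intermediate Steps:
K(S) = 3 + S (K(S) = (3 + S)*1 = 3 + S)
B(f) = -f/8
c(V, A) = V*(-3/8 - A/8) (c(V, A) = (-(3 + A)/8)*V = (-3/8 - A/8)*V = V*(-3/8 - A/8))
(11850 + 11566)/(40932 + c(176, -181)) = (11850 + 11566)/(40932 + (⅛)*176*(-3 - 1*(-181))) = 23416/(40932 + (⅛)*176*(-3 + 181)) = 23416/(40932 + (⅛)*176*178) = 23416/(40932 + 3916) = 23416/44848 = 23416*(1/44848) = 2927/5606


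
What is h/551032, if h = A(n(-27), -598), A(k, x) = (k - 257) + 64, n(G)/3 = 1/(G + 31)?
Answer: -769/2204128 ≈ -0.00034889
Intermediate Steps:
n(G) = 3/(31 + G) (n(G) = 3/(G + 31) = 3/(31 + G))
A(k, x) = -193 + k (A(k, x) = (-257 + k) + 64 = -193 + k)
h = -769/4 (h = -193 + 3/(31 - 27) = -193 + 3/4 = -193 + 3*(¼) = -193 + ¾ = -769/4 ≈ -192.25)
h/551032 = -769/4/551032 = -769/4*1/551032 = -769/2204128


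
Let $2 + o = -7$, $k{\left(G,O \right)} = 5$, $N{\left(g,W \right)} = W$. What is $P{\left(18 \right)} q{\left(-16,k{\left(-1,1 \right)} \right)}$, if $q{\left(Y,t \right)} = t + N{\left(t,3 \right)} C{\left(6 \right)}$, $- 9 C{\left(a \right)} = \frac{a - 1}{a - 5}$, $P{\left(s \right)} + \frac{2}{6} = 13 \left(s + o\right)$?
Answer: $\frac{3500}{9} \approx 388.89$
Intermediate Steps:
$o = -9$ ($o = -2 - 7 = -9$)
$P{\left(s \right)} = - \frac{352}{3} + 13 s$ ($P{\left(s \right)} = - \frac{1}{3} + 13 \left(s - 9\right) = - \frac{1}{3} + 13 \left(-9 + s\right) = - \frac{1}{3} + \left(-117 + 13 s\right) = - \frac{352}{3} + 13 s$)
$C{\left(a \right)} = - \frac{-1 + a}{9 \left(-5 + a\right)}$ ($C{\left(a \right)} = - \frac{\left(a - 1\right) \frac{1}{a - 5}}{9} = - \frac{\left(-1 + a\right) \frac{1}{-5 + a}}{9} = - \frac{\frac{1}{-5 + a} \left(-1 + a\right)}{9} = - \frac{-1 + a}{9 \left(-5 + a\right)}$)
$q{\left(Y,t \right)} = - \frac{5}{3} + t$ ($q{\left(Y,t \right)} = t + 3 \frac{1 - 6}{9 \left(-5 + 6\right)} = t + 3 \frac{1 - 6}{9 \cdot 1} = t + 3 \cdot \frac{1}{9} \cdot 1 \left(-5\right) = t + 3 \left(- \frac{5}{9}\right) = t - \frac{5}{3} = - \frac{5}{3} + t$)
$P{\left(18 \right)} q{\left(-16,k{\left(-1,1 \right)} \right)} = \left(- \frac{352}{3} + 13 \cdot 18\right) \left(- \frac{5}{3} + 5\right) = \left(- \frac{352}{3} + 234\right) \frac{10}{3} = \frac{350}{3} \cdot \frac{10}{3} = \frac{3500}{9}$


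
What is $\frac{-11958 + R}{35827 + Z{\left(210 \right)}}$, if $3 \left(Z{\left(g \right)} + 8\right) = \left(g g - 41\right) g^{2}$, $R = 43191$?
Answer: $\frac{31233}{647703119} \approx 4.8221 \cdot 10^{-5}$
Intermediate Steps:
$Z{\left(g \right)} = -8 + \frac{g^{2} \left(-41 + g^{2}\right)}{3}$ ($Z{\left(g \right)} = -8 + \frac{\left(g g - 41\right) g^{2}}{3} = -8 + \frac{\left(g^{2} - 41\right) g^{2}}{3} = -8 + \frac{\left(-41 + g^{2}\right) g^{2}}{3} = -8 + \frac{g^{2} \left(-41 + g^{2}\right)}{3}$)
$\frac{-11958 + R}{35827 + Z{\left(210 \right)}} = \frac{-11958 + 43191}{35827 - \left(8 - 648270000 + 602700\right)} = \frac{31233}{35827 - -647667292} = \frac{31233}{35827 + 647667292} = \frac{31233}{647703119}$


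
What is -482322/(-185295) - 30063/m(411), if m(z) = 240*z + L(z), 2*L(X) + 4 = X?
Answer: 30811468/13403005 ≈ 2.2988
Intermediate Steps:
L(X) = -2 + X/2
m(z) = -2 + 481*z/2 (m(z) = 240*z + (-2 + z/2) = -2 + 481*z/2)
-482322/(-185295) - 30063/m(411) = -482322/(-185295) - 30063/(-2 + (481/2)*411) = -482322*(-1/185295) - 30063/(-2 + 197691/2) = 160774/61765 - 30063/197687/2 = 160774/61765 - 30063*2/197687 = 160774/61765 - 66/217 = 30811468/13403005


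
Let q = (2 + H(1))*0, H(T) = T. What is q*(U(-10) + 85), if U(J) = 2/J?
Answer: 0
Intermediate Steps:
q = 0 (q = (2 + 1)*0 = 3*0 = 0)
q*(U(-10) + 85) = 0*(2/(-10) + 85) = 0*(2*(-1/10) + 85) = 0*(-1/5 + 85) = 0*(424/5) = 0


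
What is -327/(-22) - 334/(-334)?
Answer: 349/22 ≈ 15.864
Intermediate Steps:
-327/(-22) - 334/(-334) = -327*(-1/22) - 334*(-1/334) = 327/22 + 1 = 349/22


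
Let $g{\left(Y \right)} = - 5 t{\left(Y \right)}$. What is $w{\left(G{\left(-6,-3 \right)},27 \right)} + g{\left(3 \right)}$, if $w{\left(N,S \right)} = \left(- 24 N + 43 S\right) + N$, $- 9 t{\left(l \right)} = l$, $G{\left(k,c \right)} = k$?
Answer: $\frac{3902}{3} \approx 1300.7$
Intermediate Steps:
$t{\left(l \right)} = - \frac{l}{9}$
$w{\left(N,S \right)} = - 23 N + 43 S$
$g{\left(Y \right)} = \frac{5 Y}{9}$ ($g{\left(Y \right)} = - 5 \left(- \frac{Y}{9}\right) = \frac{5 Y}{9}$)
$w{\left(G{\left(-6,-3 \right)},27 \right)} + g{\left(3 \right)} = \left(\left(-23\right) \left(-6\right) + 43 \cdot 27\right) + \frac{5}{9} \cdot 3 = \left(138 + 1161\right) + \frac{5}{3} = 1299 + \frac{5}{3} = \frac{3902}{3}$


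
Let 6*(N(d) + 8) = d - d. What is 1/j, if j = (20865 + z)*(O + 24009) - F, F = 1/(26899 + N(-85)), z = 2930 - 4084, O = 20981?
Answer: 26891/23846882059989 ≈ 1.1277e-9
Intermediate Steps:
z = -1154
N(d) = -8 (N(d) = -8 + (d - d)/6 = -8 + (⅙)*0 = -8 + 0 = -8)
F = 1/26891 (F = 1/(26899 - 8) = 1/26891 ≈ 3.7187e-5)
j = 23846882059989/26891 (j = (20865 - 1154)*(20981 + 24009) - 1*1/26891 = 19711*44990 - 1/26891 = 886797890 - 1/26891 = 23846882059989/26891 ≈ 8.8680e+8)
1/j = 1/(23846882059989/26891) = 26891/23846882059989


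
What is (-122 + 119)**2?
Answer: 9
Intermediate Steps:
(-122 + 119)**2 = (-3)**2 = 9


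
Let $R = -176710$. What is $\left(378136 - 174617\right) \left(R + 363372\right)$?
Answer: $37989263578$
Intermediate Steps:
$\left(378136 - 174617\right) \left(R + 363372\right) = \left(378136 - 174617\right) \left(-176710 + 363372\right) = 203519 \cdot 186662 = 37989263578$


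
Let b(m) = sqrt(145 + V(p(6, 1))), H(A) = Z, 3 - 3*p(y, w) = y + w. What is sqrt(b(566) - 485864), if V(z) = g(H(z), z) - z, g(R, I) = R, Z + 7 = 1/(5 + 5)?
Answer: sqrt(-437277600 + 30*sqrt(125490))/30 ≈ 697.03*I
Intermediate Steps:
p(y, w) = 1 - w/3 - y/3 (p(y, w) = 1 - (y + w)/3 = 1 - (w + y)/3 = 1 + (-w/3 - y/3) = 1 - w/3 - y/3)
Z = -69/10 (Z = -7 + 1/(5 + 5) = -7 + 1/10 = -69/10 ≈ -6.9000)
H(A) = -69/10
V(z) = -69/10 - z
b(m) = sqrt(125490)/30 (b(m) = sqrt(145 + (-69/10 - (1 - 1/3*1 - 1/3*6))) = sqrt(145 + (-69/10 - (1 - 1/3 - 2))) = sqrt(145 + (-69/10 - 1*(-4/3))) = sqrt(145 + (-69/10 + 4/3)) = sqrt(145 - 167/30) = sqrt(4183/30) = sqrt(125490)/30)
sqrt(b(566) - 485864) = sqrt(sqrt(125490)/30 - 485864) = sqrt(-485864 + sqrt(125490)/30)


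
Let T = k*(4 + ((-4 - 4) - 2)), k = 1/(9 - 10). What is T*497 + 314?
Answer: 3296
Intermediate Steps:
k = -1 (k = 1/(-1) = -1)
T = 6 (T = -(4 + ((-4 - 4) - 2)) = -(4 + (-8 - 2)) = -(4 - 10) = -1*(-6) = 6)
T*497 + 314 = 6*497 + 314 = 2982 + 314 = 3296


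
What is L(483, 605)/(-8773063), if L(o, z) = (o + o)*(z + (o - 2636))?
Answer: 1495368/8773063 ≈ 0.17045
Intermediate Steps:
L(o, z) = 2*o*(-2636 + o + z) (L(o, z) = (2*o)*(z + (-2636 + o)) = (2*o)*(-2636 + o + z) = 2*o*(-2636 + o + z))
L(483, 605)/(-8773063) = (2*483*(-2636 + 483 + 605))/(-8773063) = (2*483*(-1548))*(-1/8773063) = -1495368*(-1/8773063) = 1495368/8773063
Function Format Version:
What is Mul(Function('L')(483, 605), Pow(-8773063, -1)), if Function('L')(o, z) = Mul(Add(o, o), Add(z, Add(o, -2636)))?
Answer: Rational(1495368, 8773063) ≈ 0.17045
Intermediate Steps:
Function('L')(o, z) = Mul(2, o, Add(-2636, o, z)) (Function('L')(o, z) = Mul(Mul(2, o), Add(z, Add(-2636, o))) = Mul(Mul(2, o), Add(-2636, o, z)) = Mul(2, o, Add(-2636, o, z)))
Mul(Function('L')(483, 605), Pow(-8773063, -1)) = Mul(Mul(2, 483, Add(-2636, 483, 605)), Pow(-8773063, -1)) = Mul(Mul(2, 483, -1548), Rational(-1, 8773063)) = Mul(-1495368, Rational(-1, 8773063)) = Rational(1495368, 8773063)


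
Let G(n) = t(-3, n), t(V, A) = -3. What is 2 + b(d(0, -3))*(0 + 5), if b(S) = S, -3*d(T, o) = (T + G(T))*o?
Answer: -13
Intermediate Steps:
G(n) = -3
d(T, o) = -o*(-3 + T)/3 (d(T, o) = -(T - 3)*o/3 = -(-3 + T)*o/3 = -o*(-3 + T)/3)
2 + b(d(0, -3))*(0 + 5) = 2 + ((1/3)*(-3)*(3 - 1*0))*(0 + 5) = 2 + ((1/3)*(-3)*(3 + 0))*5 = 2 + ((1/3)*(-3)*3)*5 = 2 - 3*5 = 2 - 15 = -13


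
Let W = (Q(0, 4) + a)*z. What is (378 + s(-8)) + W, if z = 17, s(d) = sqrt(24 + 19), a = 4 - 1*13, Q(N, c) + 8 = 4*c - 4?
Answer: 293 + sqrt(43) ≈ 299.56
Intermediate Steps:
Q(N, c) = -12 + 4*c (Q(N, c) = -8 + (4*c - 4) = -8 + (-4 + 4*c) = -12 + 4*c)
a = -9 (a = 4 - 13 = -9)
s(d) = sqrt(43)
W = -85 (W = ((-12 + 4*4) - 9)*17 = ((-12 + 16) - 9)*17 = (4 - 9)*17 = -5*17 = -85)
(378 + s(-8)) + W = (378 + sqrt(43)) - 85 = 293 + sqrt(43)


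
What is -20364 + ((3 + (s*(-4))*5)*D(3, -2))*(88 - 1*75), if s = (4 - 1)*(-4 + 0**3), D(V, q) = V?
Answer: -10887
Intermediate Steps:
s = -12 (s = 3*(-4 + 0) = 3*(-4) = -12)
-20364 + ((3 + (s*(-4))*5)*D(3, -2))*(88 - 1*75) = -20364 + ((3 - 12*(-4)*5)*3)*(88 - 1*75) = -20364 + ((3 + 48*5)*3)*(88 - 75) = -20364 + ((3 + 240)*3)*13 = -20364 + (243*3)*13 = -20364 + 729*13 = -20364 + 9477 = -10887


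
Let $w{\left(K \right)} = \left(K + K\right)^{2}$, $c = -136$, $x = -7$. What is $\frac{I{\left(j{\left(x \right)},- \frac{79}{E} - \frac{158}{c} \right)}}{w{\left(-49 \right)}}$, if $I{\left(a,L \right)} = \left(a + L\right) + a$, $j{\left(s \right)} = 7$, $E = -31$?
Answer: $\frac{37333}{20245232} \approx 0.001844$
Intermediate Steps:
$I{\left(a,L \right)} = L + 2 a$ ($I{\left(a,L \right)} = \left(L + a\right) + a = L + 2 a$)
$w{\left(K \right)} = 4 K^{2}$ ($w{\left(K \right)} = \left(2 K\right)^{2} = 4 K^{2}$)
$\frac{I{\left(j{\left(x \right)},- \frac{79}{E} - \frac{158}{c} \right)}}{w{\left(-49 \right)}} = \frac{\left(- \frac{79}{-31} - \frac{158}{-136}\right) + 2 \cdot 7}{4 \left(-49\right)^{2}} = \frac{\left(\left(-79\right) \left(- \frac{1}{31}\right) - - \frac{79}{68}\right) + 14}{4 \cdot 2401} = \frac{\left(\frac{79}{31} + \frac{79}{68}\right) + 14}{9604} = \left(\frac{7821}{2108} + 14\right) \frac{1}{9604} = \frac{37333}{2108} \cdot \frac{1}{9604} = \frac{37333}{20245232}$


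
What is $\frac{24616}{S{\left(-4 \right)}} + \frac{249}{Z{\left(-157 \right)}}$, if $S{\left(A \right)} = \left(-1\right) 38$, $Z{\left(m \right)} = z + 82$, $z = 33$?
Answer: $- \frac{1410689}{2185} \approx -645.62$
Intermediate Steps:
$Z{\left(m \right)} = 115$ ($Z{\left(m \right)} = 33 + 82 = 115$)
$S{\left(A \right)} = -38$
$\frac{24616}{S{\left(-4 \right)}} + \frac{249}{Z{\left(-157 \right)}} = \frac{24616}{-38} + \frac{249}{115} = 24616 \left(- \frac{1}{38}\right) + 249 \cdot \frac{1}{115} = - \frac{12308}{19} + \frac{249}{115} = - \frac{1410689}{2185}$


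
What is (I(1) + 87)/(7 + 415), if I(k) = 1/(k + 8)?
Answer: 392/1899 ≈ 0.20642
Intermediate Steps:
I(k) = 1/(8 + k)
(I(1) + 87)/(7 + 415) = (1/(8 + 1) + 87)/(7 + 415) = (1/9 + 87)/422 = (⅑ + 87)*(1/422) = (784/9)*(1/422) = 392/1899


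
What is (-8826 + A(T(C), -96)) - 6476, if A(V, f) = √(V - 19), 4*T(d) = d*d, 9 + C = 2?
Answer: -15302 + 3*I*√3/2 ≈ -15302.0 + 2.5981*I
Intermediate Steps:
C = -7 (C = -9 + 2 = -7)
T(d) = d²/4 (T(d) = (d*d)/4 = d²/4)
A(V, f) = √(-19 + V)
(-8826 + A(T(C), -96)) - 6476 = (-8826 + √(-19 + (¼)*(-7)²)) - 6476 = (-8826 + √(-19 + (¼)*49)) - 6476 = (-8826 + √(-19 + 49/4)) - 6476 = (-8826 + √(-27/4)) - 6476 = (-8826 + 3*I*√3/2) - 6476 = -15302 + 3*I*√3/2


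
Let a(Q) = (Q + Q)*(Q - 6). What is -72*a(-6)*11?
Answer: -114048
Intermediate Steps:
a(Q) = 2*Q*(-6 + Q) (a(Q) = (2*Q)*(-6 + Q) = 2*Q*(-6 + Q))
-72*a(-6)*11 = -144*(-6)*(-6 - 6)*11 = -144*(-6)*(-12)*11 = -72*144*11 = -10368*11 = -114048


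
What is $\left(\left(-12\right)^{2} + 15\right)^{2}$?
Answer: $25281$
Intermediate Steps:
$\left(\left(-12\right)^{2} + 15\right)^{2} = \left(144 + 15\right)^{2} = 159^{2} = 25281$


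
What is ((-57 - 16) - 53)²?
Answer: 15876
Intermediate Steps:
((-57 - 16) - 53)² = (-73 - 53)² = (-126)² = 15876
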